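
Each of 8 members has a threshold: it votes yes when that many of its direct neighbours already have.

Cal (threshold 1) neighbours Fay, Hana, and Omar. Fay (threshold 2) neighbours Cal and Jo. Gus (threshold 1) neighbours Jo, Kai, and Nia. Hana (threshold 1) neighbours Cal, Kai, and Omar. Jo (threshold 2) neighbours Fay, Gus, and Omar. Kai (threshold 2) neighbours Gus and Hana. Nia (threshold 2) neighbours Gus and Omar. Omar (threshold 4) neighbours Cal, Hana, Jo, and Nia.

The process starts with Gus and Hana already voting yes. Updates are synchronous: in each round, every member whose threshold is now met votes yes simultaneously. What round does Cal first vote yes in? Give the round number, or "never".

2

Round 1 — Gus, Hana vote yes (initial).
Round 2 — checking thresholds:
  Cal: 1 of 3 neighbours ≥ 1, votes yes.
  Jo: 1 of 3 neighbours < 2, below threshold.
  Kai: 2 of 2 neighbours ≥ 2, votes yes.
  Nia: 1 of 2 neighbours < 2, below threshold.
  Omar: 1 of 4 neighbours < 4, below threshold.
Round 3 — no new yes votes; cascade stops.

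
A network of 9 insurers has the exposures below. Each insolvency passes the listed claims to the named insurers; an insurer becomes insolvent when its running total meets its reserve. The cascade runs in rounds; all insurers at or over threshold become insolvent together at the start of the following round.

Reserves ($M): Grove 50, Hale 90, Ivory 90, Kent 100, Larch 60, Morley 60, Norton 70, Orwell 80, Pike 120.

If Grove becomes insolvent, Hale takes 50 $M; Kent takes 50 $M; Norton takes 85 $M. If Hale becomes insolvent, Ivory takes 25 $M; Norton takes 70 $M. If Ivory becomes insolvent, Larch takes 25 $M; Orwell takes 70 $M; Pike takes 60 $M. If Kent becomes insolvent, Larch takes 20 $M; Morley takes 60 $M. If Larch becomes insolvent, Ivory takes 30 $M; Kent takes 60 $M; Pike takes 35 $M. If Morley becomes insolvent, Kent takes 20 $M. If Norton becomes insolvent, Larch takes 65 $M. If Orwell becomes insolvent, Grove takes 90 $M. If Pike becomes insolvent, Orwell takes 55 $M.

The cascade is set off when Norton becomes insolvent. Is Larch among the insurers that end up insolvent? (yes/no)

yes

Round 1 — Norton becomes insolvent (initial).
  Larch: +65 → 65 ≥ 60
Round 2 — Larch becomes insolvent.
  Ivory: +30 → 30 < 90
  Kent: +60 → 60 < 100
  Pike: +35 → 35 < 120
No further insolvencies.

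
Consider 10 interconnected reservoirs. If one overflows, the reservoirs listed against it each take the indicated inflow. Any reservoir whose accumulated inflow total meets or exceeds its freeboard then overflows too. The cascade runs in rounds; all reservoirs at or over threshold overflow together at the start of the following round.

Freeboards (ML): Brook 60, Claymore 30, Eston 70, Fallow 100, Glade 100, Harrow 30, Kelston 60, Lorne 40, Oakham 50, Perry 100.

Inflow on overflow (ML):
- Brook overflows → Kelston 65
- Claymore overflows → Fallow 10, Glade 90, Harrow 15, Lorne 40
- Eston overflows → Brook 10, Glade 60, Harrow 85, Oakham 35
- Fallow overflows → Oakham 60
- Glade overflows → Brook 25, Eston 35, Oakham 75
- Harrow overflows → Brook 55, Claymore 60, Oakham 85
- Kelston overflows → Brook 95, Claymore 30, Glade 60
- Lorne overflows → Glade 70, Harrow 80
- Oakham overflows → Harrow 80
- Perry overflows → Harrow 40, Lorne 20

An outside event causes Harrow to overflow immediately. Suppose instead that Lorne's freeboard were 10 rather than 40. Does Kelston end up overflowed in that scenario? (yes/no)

yes

With Lorne's freeboard at 10:
Round 1 — Harrow overflows (initial).
  Brook: +55 → 55 < 60
  Claymore: +60 → 60 ≥ 30
  Oakham: +85 → 85 ≥ 50
Round 2 — Claymore, Oakham overflow.
  Fallow: +10 → 10 < 100
  Glade: +90 → 90 < 100
  Lorne: +40 → 40 ≥ 10
Round 3 — Lorne overflows.
  Glade: +70 → 160 ≥ 100
Round 4 — Glade overflows.
  Brook: +25 → 80 ≥ 60
  Eston: +35 → 35 < 70
Round 5 — Brook overflows.
  Kelston: +65 → 65 ≥ 60
Round 6 — Kelston overflows.
No further overflows.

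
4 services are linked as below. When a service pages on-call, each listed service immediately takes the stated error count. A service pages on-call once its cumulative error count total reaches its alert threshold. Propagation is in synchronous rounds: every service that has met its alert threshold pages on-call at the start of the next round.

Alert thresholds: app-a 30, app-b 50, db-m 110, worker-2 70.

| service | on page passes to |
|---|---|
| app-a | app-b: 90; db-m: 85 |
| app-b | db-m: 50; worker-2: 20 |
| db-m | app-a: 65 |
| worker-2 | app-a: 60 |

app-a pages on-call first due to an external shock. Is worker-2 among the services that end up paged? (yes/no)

no

Round 1 — app-a pages on-call (initial).
  app-b: +90 → 90 ≥ 50
  db-m: +85 → 85 < 110
Round 2 — app-b pages on-call.
  db-m: +50 → 135 ≥ 110
  worker-2: +20 → 20 < 70
Round 3 — db-m pages on-call.
No further pages.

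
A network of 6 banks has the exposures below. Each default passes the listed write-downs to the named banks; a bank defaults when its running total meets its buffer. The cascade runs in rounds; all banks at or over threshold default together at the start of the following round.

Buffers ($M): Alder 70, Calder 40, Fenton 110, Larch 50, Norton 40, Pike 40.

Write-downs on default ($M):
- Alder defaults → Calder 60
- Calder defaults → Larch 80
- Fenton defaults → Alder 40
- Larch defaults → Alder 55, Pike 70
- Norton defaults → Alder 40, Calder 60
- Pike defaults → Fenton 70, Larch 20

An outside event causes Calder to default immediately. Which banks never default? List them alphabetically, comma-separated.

Alder, Fenton, Norton

Round 1 — Calder defaults (initial).
  Larch: +80 → 80 ≥ 50
Round 2 — Larch defaults.
  Alder: +55 → 55 < 70
  Pike: +70 → 70 ≥ 40
Round 3 — Pike defaults.
  Fenton: +70 → 70 < 110
No further defaults.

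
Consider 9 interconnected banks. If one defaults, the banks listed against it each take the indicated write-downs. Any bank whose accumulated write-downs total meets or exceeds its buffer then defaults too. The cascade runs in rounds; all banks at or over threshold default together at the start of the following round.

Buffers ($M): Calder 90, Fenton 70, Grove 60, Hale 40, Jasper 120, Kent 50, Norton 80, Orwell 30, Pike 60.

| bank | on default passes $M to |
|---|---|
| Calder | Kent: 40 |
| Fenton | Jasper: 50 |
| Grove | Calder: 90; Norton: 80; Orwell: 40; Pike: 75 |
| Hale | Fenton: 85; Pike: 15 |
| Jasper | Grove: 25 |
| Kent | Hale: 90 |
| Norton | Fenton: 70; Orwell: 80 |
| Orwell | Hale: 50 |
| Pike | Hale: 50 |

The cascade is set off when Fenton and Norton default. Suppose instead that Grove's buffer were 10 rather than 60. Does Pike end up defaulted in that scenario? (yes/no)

With Grove's buffer at 10:
Round 1 — Fenton, Norton default (initial).
  Jasper: +50 → 50 < 120
  Orwell: +80 → 80 ≥ 30
Round 2 — Orwell defaults.
  Hale: +50 → 50 ≥ 40
Round 3 — Hale defaults.
  Pike: +15 → 15 < 60
No further defaults.

no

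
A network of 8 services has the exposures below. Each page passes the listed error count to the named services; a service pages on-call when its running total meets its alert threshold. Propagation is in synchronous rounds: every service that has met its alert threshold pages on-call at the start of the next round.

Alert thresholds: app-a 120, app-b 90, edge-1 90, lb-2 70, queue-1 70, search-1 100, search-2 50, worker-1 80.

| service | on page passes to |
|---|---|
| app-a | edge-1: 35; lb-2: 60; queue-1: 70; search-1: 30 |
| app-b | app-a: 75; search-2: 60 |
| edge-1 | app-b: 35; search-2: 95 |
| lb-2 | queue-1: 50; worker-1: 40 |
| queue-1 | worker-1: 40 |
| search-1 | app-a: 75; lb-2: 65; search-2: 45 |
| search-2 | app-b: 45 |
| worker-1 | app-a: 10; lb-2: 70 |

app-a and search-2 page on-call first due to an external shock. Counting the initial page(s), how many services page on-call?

Round 1 — app-a, search-2 page on-call (initial).
  app-b: +45 → 45 < 90
  edge-1: +35 → 35 < 90
  lb-2: +60 → 60 < 70
  queue-1: +70 → 70 ≥ 70
  search-1: +30 → 30 < 100
Round 2 — queue-1 pages on-call.
  worker-1: +40 → 40 < 80
No further pages.

3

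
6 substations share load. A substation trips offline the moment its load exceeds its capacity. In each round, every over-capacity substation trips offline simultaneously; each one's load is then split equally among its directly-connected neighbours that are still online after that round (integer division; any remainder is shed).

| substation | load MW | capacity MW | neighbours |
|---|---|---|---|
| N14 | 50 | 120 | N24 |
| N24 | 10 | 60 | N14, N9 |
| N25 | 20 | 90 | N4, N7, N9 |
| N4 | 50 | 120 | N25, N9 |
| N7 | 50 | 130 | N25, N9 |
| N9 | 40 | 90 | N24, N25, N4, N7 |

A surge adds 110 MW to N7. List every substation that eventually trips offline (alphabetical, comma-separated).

N24, N25, N4, N7, N9

Round 1 — N7 at 160 > 130. N7 trips offline.
  N7 sheds 160 MW to N25, N9: 80 each.
    N25: 20+80 = 100 > 90
    N9: 40+80 = 120 > 90
Round 2 — N25, N9 trip offline.
  N25 sheds 100 MW to N4: 100 each.
    N4: 50+100 = 150 > 120
  N9 sheds 120 MW to N24, N4: 60 each.
    N24: 10+60 = 70 > 60
    N4: 150+60 = 210 > 120
Round 3 — N24, N4 trip offline.
  N24 sheds 70 MW to N14: 70 each.
    N14: 50+70 = 120 ≤ 120
  N4 sheds 210 MW: no online neighbours, lost.
No further trips.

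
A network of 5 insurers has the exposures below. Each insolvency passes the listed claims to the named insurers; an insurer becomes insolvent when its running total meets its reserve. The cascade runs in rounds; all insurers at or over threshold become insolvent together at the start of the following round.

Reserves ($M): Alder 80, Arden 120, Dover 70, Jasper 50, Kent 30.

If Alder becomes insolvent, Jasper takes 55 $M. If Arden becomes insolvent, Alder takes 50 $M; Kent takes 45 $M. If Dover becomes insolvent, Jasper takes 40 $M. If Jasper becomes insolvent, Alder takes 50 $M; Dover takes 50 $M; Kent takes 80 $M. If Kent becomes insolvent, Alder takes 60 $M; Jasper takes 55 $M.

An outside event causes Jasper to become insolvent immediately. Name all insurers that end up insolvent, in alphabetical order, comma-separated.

Alder, Jasper, Kent

Round 1 — Jasper becomes insolvent (initial).
  Alder: +50 → 50 < 80
  Dover: +50 → 50 < 70
  Kent: +80 → 80 ≥ 30
Round 2 — Kent becomes insolvent.
  Alder: +60 → 110 ≥ 80
Round 3 — Alder becomes insolvent.
No further insolvencies.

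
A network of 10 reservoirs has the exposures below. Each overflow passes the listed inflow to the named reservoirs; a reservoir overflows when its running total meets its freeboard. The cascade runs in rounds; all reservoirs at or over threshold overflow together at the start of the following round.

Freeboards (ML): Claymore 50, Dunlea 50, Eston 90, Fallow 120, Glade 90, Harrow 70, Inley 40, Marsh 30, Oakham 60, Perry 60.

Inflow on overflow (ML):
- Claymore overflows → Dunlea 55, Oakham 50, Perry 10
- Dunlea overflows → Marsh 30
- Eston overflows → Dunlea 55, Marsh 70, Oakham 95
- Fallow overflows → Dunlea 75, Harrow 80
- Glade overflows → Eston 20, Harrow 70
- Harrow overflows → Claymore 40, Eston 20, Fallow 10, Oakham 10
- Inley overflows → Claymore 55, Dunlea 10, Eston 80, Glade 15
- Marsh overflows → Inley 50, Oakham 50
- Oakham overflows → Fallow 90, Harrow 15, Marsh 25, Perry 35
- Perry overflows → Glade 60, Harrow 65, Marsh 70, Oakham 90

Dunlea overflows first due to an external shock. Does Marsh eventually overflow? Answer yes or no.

Round 1 — Dunlea overflows (initial).
  Marsh: +30 → 30 ≥ 30
Round 2 — Marsh overflows.
  Inley: +50 → 50 ≥ 40
  Oakham: +50 → 50 < 60
Round 3 — Inley overflows.
  Claymore: +55 → 55 ≥ 50
  Eston: +80 → 80 < 90
  Glade: +15 → 15 < 90
Round 4 — Claymore overflows.
  Oakham: +50 → 100 ≥ 60
  Perry: +10 → 10 < 60
Round 5 — Oakham overflows.
  Fallow: +90 → 90 < 120
  Harrow: +15 → 15 < 70
  Perry: +35 → 45 < 60
No further overflows.

yes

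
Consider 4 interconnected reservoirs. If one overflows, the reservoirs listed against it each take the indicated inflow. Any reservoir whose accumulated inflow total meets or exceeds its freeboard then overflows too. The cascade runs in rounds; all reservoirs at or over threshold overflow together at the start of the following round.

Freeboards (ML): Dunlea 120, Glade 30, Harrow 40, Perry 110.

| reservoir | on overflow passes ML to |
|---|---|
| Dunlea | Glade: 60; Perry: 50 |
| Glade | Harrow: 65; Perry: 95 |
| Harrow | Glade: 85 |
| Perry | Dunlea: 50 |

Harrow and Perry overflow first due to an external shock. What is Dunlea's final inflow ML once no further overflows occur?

50

Round 1 — Harrow, Perry overflow (initial).
  Dunlea: +50 → 50 < 120
  Glade: +85 → 85 ≥ 30
Round 2 — Glade overflows.
No further overflows.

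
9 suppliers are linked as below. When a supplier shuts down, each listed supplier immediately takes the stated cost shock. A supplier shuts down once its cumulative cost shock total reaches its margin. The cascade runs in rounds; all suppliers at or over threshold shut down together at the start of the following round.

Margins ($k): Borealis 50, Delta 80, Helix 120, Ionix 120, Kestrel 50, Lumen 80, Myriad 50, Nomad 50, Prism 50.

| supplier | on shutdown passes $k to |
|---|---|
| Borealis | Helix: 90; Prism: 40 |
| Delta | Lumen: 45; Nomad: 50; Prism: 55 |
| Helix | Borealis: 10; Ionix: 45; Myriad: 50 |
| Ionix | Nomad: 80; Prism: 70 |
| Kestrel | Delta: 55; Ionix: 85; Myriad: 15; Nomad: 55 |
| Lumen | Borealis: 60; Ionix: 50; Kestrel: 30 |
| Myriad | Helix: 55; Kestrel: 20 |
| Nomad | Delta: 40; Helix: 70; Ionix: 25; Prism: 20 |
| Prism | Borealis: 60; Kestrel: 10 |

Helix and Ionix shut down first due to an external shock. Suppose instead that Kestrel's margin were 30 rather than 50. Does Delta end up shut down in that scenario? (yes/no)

With Kestrel's margin at 30:
Round 1 — Helix, Ionix shut down (initial).
  Borealis: +10 → 10 < 50
  Myriad: +50 → 50 ≥ 50
  Nomad: +80 → 80 ≥ 50
  Prism: +70 → 70 ≥ 50
Round 2 — Myriad, Nomad, Prism shut down.
  Borealis: +60 → 70 ≥ 50
  Delta: +40 → 40 < 80
  Kestrel: +20+10 → 30 ≥ 30
Round 3 — Borealis, Kestrel shut down.
  Delta: +55 → 95 ≥ 80
Round 4 — Delta shuts down.
  Lumen: +45 → 45 < 80
No further shutdowns.

yes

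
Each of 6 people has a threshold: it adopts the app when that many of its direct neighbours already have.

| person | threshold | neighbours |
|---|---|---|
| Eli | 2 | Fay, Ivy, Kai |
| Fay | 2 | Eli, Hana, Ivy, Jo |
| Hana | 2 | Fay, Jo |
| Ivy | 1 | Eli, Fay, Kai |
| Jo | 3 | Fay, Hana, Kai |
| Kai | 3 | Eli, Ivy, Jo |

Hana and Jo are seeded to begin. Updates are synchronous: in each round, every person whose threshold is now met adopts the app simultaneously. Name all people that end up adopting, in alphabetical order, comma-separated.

Round 1 — Hana, Jo adopt the app (initial).
Round 2 — checking thresholds:
  Fay: 2 of 4 neighbours ≥ 2, adopts the app.
  Kai: 1 of 3 neighbours < 3, not yet.
Round 3 — checking thresholds:
  Eli: 1 of 3 neighbours < 2, not yet.
  Ivy: 1 of 3 neighbours ≥ 1, adopts the app.
  Kai: 1 of 3 neighbours < 3, not yet.
Round 4 — checking thresholds:
  Eli: 2 of 3 neighbours ≥ 2, adopts the app.
  Kai: 2 of 3 neighbours < 3, not yet.
Round 5 — checking thresholds:
  Kai: 3 of 3 neighbours ≥ 3, adopts the app.
Round 6 — no new adoptions; cascade stops.

Eli, Fay, Hana, Ivy, Jo, Kai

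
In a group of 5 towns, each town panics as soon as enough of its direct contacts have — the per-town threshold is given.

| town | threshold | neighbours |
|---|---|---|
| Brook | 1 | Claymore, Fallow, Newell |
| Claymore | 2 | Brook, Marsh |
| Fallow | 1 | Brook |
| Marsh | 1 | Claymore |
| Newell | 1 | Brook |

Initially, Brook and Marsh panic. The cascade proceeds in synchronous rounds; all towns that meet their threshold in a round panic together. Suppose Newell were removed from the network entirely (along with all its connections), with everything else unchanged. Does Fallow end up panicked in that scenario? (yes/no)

With Newell removed:
Round 1 — Brook, Marsh panic (initial).
Round 2 — checking thresholds:
  Claymore: 2 of 2 neighbours ≥ 2, panics.
  Fallow: 1 of 1 neighbours ≥ 1, panics.
Round 3 — no new panics; cascade stops.

yes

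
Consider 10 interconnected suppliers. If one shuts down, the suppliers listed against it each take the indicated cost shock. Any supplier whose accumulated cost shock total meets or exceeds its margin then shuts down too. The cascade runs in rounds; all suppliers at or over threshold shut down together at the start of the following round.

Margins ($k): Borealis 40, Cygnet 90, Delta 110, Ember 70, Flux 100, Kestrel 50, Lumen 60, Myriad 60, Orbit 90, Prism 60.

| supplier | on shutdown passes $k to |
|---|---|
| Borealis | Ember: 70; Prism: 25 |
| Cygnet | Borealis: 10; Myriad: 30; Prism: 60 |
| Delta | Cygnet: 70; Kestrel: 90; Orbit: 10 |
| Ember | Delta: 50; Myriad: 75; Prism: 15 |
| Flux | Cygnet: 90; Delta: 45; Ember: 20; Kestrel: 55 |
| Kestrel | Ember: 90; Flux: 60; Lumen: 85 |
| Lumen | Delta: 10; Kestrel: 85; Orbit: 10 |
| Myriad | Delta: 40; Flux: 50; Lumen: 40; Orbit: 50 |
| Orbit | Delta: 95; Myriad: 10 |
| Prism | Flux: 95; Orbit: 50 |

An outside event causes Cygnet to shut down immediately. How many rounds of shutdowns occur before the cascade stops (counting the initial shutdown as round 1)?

Round 1 — Cygnet shuts down (initial).
  Borealis: +10 → 10 < 40
  Myriad: +30 → 30 < 60
  Prism: +60 → 60 ≥ 60
Round 2 — Prism shuts down.
  Flux: +95 → 95 < 100
  Orbit: +50 → 50 < 90
No further shutdowns.

2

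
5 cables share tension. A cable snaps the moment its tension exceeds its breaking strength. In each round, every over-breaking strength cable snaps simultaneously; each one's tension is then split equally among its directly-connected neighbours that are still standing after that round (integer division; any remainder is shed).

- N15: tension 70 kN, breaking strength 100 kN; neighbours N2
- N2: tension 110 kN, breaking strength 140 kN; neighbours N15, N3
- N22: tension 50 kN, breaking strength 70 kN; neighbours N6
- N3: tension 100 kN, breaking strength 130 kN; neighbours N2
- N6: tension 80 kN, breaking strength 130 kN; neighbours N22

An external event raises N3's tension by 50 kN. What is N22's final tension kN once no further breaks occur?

50

Round 1 — N3 at 150 > 130. N3 snaps.
  N3 sheds 150 kN to N2: 150 each.
    N2: 110+150 = 260 > 140
Round 2 — N2 snaps.
  N2 sheds 260 kN to N15: 260 each.
    N15: 70+260 = 330 > 100
Round 3 — N15 snaps.
  N15 sheds 330 kN: no online neighbours, lost.
No further breaks.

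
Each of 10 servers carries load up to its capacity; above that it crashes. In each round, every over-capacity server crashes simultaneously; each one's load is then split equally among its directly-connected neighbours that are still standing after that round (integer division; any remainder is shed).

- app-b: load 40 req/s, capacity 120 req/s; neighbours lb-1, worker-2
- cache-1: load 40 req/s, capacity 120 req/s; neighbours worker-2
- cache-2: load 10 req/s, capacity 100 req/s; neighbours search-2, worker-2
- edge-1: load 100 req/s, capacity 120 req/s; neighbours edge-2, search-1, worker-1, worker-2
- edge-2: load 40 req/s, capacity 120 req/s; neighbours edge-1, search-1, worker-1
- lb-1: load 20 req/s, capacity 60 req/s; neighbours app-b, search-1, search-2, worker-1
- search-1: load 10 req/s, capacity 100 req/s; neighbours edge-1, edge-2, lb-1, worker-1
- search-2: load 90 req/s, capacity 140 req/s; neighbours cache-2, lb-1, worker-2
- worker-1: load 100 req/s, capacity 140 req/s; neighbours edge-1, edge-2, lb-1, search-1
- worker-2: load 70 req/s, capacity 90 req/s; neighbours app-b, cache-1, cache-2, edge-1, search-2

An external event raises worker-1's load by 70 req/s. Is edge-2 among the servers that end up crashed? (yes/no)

Round 1 — worker-1 at 170 > 140. worker-1 crashes.
  worker-1 sheds 170 req/s to edge-1, edge-2, lb-1, search-1: 42 each (2 lost).
    edge-1: 100+42 = 142 > 120
    edge-2: 40+42 = 82 ≤ 120
    lb-1: 20+42 = 62 > 60
    search-1: 10+42 = 52 ≤ 100
Round 2 — edge-1, lb-1 crash.
  edge-1 sheds 142 req/s to edge-2, search-1, worker-2: 47 each (1 lost).
    edge-2: 82+47 = 129 > 120
    search-1: 52+47 = 99 ≤ 100
    worker-2: 70+47 = 117 > 90
  lb-1 sheds 62 req/s to app-b, search-1, search-2: 20 each (2 lost).
    app-b: 40+20 = 60 ≤ 120
    search-1: 99+20 = 119 > 100
    search-2: 90+20 = 110 ≤ 140
Round 3 — edge-2, search-1, worker-2 crash.
  edge-2 sheds 129 req/s: no online neighbours, lost.
  search-1 sheds 119 req/s: no online neighbours, lost.
  worker-2 sheds 117 req/s to app-b, cache-1, cache-2, search-2: 29 each (1 lost).
    app-b: 60+29 = 89 ≤ 120
    cache-1: 40+29 = 69 ≤ 120
    cache-2: 10+29 = 39 ≤ 100
    search-2: 110+29 = 139 ≤ 140
No further crashes.

yes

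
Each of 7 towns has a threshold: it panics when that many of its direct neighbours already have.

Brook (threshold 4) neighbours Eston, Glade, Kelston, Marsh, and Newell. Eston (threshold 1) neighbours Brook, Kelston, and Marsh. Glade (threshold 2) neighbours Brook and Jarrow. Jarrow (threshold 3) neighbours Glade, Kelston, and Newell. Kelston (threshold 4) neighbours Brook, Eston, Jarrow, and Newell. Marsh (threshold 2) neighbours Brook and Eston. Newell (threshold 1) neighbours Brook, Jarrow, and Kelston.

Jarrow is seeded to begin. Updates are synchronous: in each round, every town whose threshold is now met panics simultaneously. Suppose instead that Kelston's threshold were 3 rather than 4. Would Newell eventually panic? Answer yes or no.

yes

With Kelston's threshold at 3:
Round 1 — Jarrow panics (initial).
Round 2 — checking thresholds:
  Glade: 1 of 2 neighbours < 2, below threshold.
  Kelston: 1 of 4 neighbours < 3, below threshold.
  Newell: 1 of 3 neighbours ≥ 1, panics.
Round 3 — no new panics; cascade stops.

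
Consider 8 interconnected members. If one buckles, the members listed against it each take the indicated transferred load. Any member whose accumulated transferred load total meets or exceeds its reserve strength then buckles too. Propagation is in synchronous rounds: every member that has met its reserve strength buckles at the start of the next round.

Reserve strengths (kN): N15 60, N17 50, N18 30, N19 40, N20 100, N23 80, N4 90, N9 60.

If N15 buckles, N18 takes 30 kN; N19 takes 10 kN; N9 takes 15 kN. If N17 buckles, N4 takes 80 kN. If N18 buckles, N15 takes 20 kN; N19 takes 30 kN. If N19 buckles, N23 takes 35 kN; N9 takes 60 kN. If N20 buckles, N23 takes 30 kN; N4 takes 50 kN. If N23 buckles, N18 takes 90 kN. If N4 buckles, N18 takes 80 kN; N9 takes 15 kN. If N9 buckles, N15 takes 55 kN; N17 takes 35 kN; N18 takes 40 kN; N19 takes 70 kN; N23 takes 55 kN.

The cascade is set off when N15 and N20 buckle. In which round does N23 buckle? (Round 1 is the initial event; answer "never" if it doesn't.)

5

Round 1 — N15, N20 buckle (initial).
  N18: +30 → 30 ≥ 30
  N19: +10 → 10 < 40
  N23: +30 → 30 < 80
  N4: +50 → 50 < 90
  N9: +15 → 15 < 60
Round 2 — N18 buckles.
  N19: +30 → 40 ≥ 40
Round 3 — N19 buckles.
  N23: +35 → 65 < 80
  N9: +60 → 75 ≥ 60
Round 4 — N9 buckles.
  N17: +35 → 35 < 50
  N23: +55 → 120 ≥ 80
Round 5 — N23 buckles.
No further bucklings.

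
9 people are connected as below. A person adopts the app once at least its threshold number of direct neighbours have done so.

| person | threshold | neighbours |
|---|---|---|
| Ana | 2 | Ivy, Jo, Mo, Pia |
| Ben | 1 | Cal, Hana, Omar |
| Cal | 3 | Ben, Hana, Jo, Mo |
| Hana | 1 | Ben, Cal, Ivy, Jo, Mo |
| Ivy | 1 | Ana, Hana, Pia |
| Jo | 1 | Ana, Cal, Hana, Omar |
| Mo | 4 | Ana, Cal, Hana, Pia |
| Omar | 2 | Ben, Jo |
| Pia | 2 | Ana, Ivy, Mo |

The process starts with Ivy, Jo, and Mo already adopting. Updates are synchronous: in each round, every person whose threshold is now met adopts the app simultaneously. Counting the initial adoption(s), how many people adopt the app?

9

Round 1 — Ivy, Jo, Mo adopt the app (initial).
Round 2 — checking thresholds:
  Ana: 3 of 4 neighbours ≥ 2, adopts the app.
  Cal: 2 of 4 neighbours < 3, below threshold.
  Hana: 3 of 5 neighbours ≥ 1, adopts the app.
  Omar: 1 of 2 neighbours < 2, below threshold.
  Pia: 2 of 3 neighbours ≥ 2, adopts the app.
Round 3 — checking thresholds:
  Ben: 1 of 3 neighbours ≥ 1, adopts the app.
  Cal: 3 of 4 neighbours ≥ 3, adopts the app.
  Omar: 1 of 2 neighbours < 2, below threshold.
Round 4 — checking thresholds:
  Omar: 2 of 2 neighbours ≥ 2, adopts the app.
Round 5 — no new adoptions; cascade stops.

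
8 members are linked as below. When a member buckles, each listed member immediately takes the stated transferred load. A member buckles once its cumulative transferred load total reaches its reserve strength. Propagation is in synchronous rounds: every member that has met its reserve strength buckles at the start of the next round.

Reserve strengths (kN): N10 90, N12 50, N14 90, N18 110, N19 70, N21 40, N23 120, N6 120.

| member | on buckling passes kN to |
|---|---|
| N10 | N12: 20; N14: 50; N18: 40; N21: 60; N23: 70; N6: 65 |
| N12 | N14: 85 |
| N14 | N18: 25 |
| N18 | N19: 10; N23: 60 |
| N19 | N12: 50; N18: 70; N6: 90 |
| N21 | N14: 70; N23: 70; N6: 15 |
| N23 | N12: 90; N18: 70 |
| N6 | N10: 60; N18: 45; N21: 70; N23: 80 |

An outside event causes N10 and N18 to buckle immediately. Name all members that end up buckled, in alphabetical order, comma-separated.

Round 1 — N10, N18 buckle (initial).
  N12: +20 → 20 < 50
  N14: +50 → 50 < 90
  N19: +10 → 10 < 70
  N21: +60 → 60 ≥ 40
  N23: +70+60 → 130 ≥ 120
  N6: +65 → 65 < 120
Round 2 — N21, N23 buckle.
  N12: +90 → 110 ≥ 50
  N14: +70 → 120 ≥ 90
  N6: +15 → 80 < 120
Round 3 — N12, N14 buckle.
No further bucklings.

N10, N12, N14, N18, N21, N23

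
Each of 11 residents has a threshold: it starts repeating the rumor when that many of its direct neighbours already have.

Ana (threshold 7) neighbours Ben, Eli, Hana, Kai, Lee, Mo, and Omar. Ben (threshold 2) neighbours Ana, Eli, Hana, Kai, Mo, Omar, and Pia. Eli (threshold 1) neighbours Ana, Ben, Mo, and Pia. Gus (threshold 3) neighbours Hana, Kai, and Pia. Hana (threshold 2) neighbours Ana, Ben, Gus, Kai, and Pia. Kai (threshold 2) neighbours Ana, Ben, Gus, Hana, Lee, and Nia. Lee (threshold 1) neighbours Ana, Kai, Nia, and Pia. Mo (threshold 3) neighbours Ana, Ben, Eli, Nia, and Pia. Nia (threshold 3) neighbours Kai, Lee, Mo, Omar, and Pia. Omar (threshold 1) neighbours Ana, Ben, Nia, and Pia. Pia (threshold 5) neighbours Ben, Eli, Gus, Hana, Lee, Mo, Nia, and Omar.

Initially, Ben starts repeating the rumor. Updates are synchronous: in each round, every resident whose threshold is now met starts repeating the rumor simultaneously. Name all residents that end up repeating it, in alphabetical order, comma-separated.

Round 1 — Ben starts repeating the rumor (initial).
Round 2 — checking thresholds:
  Ana: 1 of 7 neighbours < 7, below threshold.
  Eli: 1 of 4 neighbours ≥ 1, starts repeating the rumor.
  Hana: 1 of 5 neighbours < 2, below threshold.
  Kai: 1 of 6 neighbours < 2, below threshold.
  Mo: 1 of 5 neighbours < 3, below threshold.
  Omar: 1 of 4 neighbours ≥ 1, starts repeating the rumor.
  Pia: 1 of 8 neighbours < 5, below threshold.
Round 3 — no new spreads; cascade stops.

Ben, Eli, Omar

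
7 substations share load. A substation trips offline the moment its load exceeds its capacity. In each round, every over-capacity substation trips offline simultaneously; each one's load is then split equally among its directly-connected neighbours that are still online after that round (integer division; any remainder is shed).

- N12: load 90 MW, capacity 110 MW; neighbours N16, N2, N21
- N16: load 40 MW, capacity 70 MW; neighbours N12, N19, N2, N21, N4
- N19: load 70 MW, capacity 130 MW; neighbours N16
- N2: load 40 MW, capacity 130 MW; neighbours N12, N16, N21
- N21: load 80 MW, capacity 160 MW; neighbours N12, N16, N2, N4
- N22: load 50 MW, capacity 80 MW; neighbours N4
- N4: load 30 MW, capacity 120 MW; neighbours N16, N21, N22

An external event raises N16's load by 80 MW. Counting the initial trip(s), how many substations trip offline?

6

Round 1 — N16 at 120 > 70. N16 trips offline.
  N16 sheds 120 MW to N12, N19, N2, N21, N4: 24 each.
    N12: 90+24 = 114 > 110
    N19: 70+24 = 94 ≤ 130
    N2: 40+24 = 64 ≤ 130
    N21: 80+24 = 104 ≤ 160
    N4: 30+24 = 54 ≤ 120
Round 2 — N12 trips offline.
  N12 sheds 114 MW to N2, N21: 57 each.
    N2: 64+57 = 121 ≤ 130
    N21: 104+57 = 161 > 160
Round 3 — N21 trips offline.
  N21 sheds 161 MW to N2, N4: 80 each (1 lost).
    N2: 121+80 = 201 > 130
    N4: 54+80 = 134 > 120
Round 4 — N2, N4 trip offline.
  N2 sheds 201 MW: no online neighbours, lost.
  N4 sheds 134 MW to N22: 134 each.
    N22: 50+134 = 184 > 80
Round 5 — N22 trips offline.
  N22 sheds 184 MW: no online neighbours, lost.
No further trips.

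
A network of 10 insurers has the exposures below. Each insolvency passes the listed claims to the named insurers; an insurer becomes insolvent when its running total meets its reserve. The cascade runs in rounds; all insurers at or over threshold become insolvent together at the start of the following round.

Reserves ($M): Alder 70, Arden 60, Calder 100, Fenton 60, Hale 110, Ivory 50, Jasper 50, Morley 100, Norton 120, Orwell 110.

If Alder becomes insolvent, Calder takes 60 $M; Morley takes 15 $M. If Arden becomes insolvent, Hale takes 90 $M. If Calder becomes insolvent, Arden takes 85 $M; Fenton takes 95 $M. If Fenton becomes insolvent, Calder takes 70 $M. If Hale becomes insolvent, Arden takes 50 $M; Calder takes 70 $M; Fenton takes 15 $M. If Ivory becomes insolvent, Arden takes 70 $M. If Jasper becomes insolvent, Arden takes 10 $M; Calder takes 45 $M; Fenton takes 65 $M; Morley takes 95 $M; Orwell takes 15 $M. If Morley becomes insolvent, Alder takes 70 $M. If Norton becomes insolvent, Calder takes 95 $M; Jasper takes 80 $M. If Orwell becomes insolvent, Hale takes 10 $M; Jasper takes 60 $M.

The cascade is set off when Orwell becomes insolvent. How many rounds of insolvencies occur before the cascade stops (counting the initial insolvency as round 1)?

Round 1 — Orwell becomes insolvent (initial).
  Hale: +10 → 10 < 110
  Jasper: +60 → 60 ≥ 50
Round 2 — Jasper becomes insolvent.
  Arden: +10 → 10 < 60
  Calder: +45 → 45 < 100
  Fenton: +65 → 65 ≥ 60
  Morley: +95 → 95 < 100
Round 3 — Fenton becomes insolvent.
  Calder: +70 → 115 ≥ 100
Round 4 — Calder becomes insolvent.
  Arden: +85 → 95 ≥ 60
Round 5 — Arden becomes insolvent.
  Hale: +90 → 100 < 110
No further insolvencies.

5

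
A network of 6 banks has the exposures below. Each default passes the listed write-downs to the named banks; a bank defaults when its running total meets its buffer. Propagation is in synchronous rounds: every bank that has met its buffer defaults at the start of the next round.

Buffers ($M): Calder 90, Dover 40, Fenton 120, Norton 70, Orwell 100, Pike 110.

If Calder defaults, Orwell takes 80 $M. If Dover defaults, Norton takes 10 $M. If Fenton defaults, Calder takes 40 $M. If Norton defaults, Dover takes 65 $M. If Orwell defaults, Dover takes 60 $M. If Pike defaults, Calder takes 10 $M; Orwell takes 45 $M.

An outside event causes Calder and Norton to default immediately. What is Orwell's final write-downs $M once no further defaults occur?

Round 1 — Calder, Norton default (initial).
  Dover: +65 → 65 ≥ 40
  Orwell: +80 → 80 < 100
Round 2 — Dover defaults.
No further defaults.

80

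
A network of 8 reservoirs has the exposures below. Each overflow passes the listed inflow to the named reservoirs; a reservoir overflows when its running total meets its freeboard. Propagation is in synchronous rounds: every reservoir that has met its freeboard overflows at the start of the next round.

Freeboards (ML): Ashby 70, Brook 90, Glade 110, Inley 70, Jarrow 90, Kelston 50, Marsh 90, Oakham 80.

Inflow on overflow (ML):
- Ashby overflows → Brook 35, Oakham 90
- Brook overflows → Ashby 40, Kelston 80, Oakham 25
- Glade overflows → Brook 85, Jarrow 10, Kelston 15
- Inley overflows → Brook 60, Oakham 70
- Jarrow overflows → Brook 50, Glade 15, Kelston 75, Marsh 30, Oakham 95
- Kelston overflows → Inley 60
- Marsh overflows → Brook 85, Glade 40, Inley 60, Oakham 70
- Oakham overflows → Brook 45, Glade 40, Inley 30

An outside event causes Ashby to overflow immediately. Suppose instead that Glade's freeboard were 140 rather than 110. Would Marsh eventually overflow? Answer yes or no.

With Glade's freeboard at 140:
Round 1 — Ashby overflows (initial).
  Brook: +35 → 35 < 90
  Oakham: +90 → 90 ≥ 80
Round 2 — Oakham overflows.
  Brook: +45 → 80 < 90
  Glade: +40 → 40 < 140
  Inley: +30 → 30 < 70
No further overflows.

no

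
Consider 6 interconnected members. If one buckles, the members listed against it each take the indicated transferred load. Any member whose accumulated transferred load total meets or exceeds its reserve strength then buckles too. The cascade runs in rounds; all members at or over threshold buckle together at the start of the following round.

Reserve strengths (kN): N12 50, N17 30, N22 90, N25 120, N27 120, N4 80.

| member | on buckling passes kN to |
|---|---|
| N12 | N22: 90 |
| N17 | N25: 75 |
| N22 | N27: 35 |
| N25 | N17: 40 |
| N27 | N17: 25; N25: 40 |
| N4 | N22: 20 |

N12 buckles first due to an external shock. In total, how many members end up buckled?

Round 1 — N12 buckles (initial).
  N22: +90 → 90 ≥ 90
Round 2 — N22 buckles.
  N27: +35 → 35 < 120
No further bucklings.

2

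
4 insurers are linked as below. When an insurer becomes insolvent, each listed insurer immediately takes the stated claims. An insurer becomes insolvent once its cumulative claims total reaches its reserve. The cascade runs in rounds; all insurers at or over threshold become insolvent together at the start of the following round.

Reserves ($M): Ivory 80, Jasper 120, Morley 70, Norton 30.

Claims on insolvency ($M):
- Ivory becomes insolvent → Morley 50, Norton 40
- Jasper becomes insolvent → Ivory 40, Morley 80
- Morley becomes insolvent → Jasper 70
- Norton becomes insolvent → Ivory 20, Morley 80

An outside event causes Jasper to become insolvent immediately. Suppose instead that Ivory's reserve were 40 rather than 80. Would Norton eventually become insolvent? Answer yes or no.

With Ivory's reserve at 40:
Round 1 — Jasper becomes insolvent (initial).
  Ivory: +40 → 40 ≥ 40
  Morley: +80 → 80 ≥ 70
Round 2 — Ivory, Morley become insolvent.
  Norton: +40 → 40 ≥ 30
Round 3 — Norton becomes insolvent.
No further insolvencies.

yes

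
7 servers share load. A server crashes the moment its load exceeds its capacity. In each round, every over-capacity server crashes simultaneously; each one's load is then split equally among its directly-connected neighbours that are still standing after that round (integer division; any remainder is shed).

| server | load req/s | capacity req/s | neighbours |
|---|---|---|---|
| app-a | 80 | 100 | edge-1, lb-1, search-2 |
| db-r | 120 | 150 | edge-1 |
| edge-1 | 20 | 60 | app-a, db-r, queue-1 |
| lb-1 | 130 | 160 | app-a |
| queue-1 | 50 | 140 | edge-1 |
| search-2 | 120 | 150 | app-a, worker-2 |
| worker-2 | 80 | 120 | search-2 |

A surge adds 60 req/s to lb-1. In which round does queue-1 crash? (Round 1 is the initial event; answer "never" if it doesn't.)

Round 1 — lb-1 at 190 > 160. lb-1 crashes.
  lb-1 sheds 190 req/s to app-a: 190 each.
    app-a: 80+190 = 270 > 100
Round 2 — app-a crashes.
  app-a sheds 270 req/s to edge-1, search-2: 135 each.
    edge-1: 20+135 = 155 > 60
    search-2: 120+135 = 255 > 150
Round 3 — edge-1, search-2 crash.
  edge-1 sheds 155 req/s to db-r, queue-1: 77 each (1 lost).
    db-r: 120+77 = 197 > 150
    queue-1: 50+77 = 127 ≤ 140
  search-2 sheds 255 req/s to worker-2: 255 each.
    worker-2: 80+255 = 335 > 120
Round 4 — db-r, worker-2 crash.
  db-r sheds 197 req/s: no online neighbours, lost.
  worker-2 sheds 335 req/s: no online neighbours, lost.
No further crashes.

never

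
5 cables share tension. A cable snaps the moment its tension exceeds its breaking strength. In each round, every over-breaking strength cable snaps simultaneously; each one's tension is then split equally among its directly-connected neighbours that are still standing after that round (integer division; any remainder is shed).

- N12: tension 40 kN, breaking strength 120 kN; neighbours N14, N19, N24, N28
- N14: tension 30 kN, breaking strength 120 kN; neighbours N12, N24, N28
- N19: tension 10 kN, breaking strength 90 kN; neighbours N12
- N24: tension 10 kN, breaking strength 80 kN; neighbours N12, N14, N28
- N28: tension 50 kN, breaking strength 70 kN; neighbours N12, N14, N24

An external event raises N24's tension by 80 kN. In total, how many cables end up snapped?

2

Round 1 — N24 at 90 > 80. N24 snaps.
  N24 sheds 90 kN to N12, N14, N28: 30 each.
    N12: 40+30 = 70 ≤ 120
    N14: 30+30 = 60 ≤ 120
    N28: 50+30 = 80 > 70
Round 2 — N28 snaps.
  N28 sheds 80 kN to N12, N14: 40 each.
    N12: 70+40 = 110 ≤ 120
    N14: 60+40 = 100 ≤ 120
No further breaks.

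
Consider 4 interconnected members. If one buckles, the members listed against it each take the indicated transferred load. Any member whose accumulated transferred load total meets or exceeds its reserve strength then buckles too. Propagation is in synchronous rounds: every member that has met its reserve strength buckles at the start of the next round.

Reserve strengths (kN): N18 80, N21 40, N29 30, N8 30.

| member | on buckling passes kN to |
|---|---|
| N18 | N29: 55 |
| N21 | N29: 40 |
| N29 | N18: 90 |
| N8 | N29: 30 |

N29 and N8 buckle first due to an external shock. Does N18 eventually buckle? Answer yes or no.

yes

Round 1 — N29, N8 buckle (initial).
  N18: +90 → 90 ≥ 80
Round 2 — N18 buckles.
No further bucklings.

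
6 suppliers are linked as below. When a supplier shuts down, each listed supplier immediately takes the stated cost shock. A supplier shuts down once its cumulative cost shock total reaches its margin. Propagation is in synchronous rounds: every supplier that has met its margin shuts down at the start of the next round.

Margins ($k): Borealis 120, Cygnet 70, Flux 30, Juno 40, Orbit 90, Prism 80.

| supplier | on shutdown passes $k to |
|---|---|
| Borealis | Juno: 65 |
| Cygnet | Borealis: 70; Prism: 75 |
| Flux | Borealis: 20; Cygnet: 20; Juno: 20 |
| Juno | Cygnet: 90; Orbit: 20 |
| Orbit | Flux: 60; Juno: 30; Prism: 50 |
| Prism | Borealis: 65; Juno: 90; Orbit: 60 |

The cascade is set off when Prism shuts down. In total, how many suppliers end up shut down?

4

Round 1 — Prism shuts down (initial).
  Borealis: +65 → 65 < 120
  Juno: +90 → 90 ≥ 40
  Orbit: +60 → 60 < 90
Round 2 — Juno shuts down.
  Cygnet: +90 → 90 ≥ 70
  Orbit: +20 → 80 < 90
Round 3 — Cygnet shuts down.
  Borealis: +70 → 135 ≥ 120
Round 4 — Borealis shuts down.
No further shutdowns.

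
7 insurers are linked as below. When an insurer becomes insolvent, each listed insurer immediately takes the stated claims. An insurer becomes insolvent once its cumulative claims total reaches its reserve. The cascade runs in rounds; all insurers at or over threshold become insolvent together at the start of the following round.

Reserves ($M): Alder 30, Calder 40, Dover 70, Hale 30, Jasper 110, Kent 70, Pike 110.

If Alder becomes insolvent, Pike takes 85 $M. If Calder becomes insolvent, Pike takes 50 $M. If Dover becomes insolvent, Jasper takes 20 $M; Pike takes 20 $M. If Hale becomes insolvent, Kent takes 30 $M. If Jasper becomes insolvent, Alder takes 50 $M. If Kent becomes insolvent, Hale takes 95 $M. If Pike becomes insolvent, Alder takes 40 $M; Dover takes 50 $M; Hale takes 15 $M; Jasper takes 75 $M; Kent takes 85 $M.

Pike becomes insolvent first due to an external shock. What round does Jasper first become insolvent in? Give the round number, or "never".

Round 1 — Pike becomes insolvent (initial).
  Alder: +40 → 40 ≥ 30
  Dover: +50 → 50 < 70
  Hale: +15 → 15 < 30
  Jasper: +75 → 75 < 110
  Kent: +85 → 85 ≥ 70
Round 2 — Alder, Kent become insolvent.
  Hale: +95 → 110 ≥ 30
Round 3 — Hale becomes insolvent.
No further insolvencies.

never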